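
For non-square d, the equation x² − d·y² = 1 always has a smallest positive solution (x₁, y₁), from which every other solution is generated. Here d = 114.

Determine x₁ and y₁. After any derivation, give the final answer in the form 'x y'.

[10; 1,2,10,2,1,20] for √114; ℓ=6 ⇒ convergent index 5
i=0: a=10 ⇒ p=10, q=1
i=1: a=1 ⇒ p=11, q=1
i=2: a=2 ⇒ p=32, q=3
i=3: a=10 ⇒ p=331, q=31
i=4: a=2 ⇒ p=694, q=65
i=5: a=1 ⇒ p=1025, q=96
→ (1025, 96).  Check: 1025²=1050625, 114·96²=1050624, difference 1.

1025 96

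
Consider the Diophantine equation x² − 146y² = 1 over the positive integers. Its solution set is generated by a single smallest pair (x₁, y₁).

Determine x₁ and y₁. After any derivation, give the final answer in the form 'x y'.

[12; 12,24] for √146; ℓ=2 ⇒ convergent index 1
step 0: (12, 1)  from 12·(1,0) + (0,1)
step 1: (145, 12)  from 12·(12,1) + (1,0)
→ (145, 12).  Check: 145²=21025, 146·12²=21024, difference 1.

145 12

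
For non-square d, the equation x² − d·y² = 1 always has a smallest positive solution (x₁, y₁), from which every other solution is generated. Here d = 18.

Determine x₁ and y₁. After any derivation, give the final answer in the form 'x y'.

√18 → a₀=4, period (4,8); ℓ=2 even so k=1
a_0=4:  p_0=4·1+0=4,  q_0=4·0+1=1
a_1=4:  p_1=4·4+1=17,  q_1=4·1+0=4
(x₁, y₁) = (17, 4);  17² − 18·4² = 1 ✓

17 4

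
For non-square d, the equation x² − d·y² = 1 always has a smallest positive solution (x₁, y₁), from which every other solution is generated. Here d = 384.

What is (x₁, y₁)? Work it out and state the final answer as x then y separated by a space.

4801 245

√384 = [19; 1,1,2,9,2,1,1,38, …], period ℓ=8 (even) → k=7
k=0  a_k=19  p_k/q_k = 19/1
k=1  a_k=1  p_k/q_k = 20/1
k=2  a_k=1  p_k/q_k = 39/2
…
k=6  a_k=1  p_k/q_k = 2861/146
k=7  a_k=1  p_k/q_k = 4801/245
→ (4801, 245).  Check: 4801²=23049601, 384·245²=23049600, difference 1.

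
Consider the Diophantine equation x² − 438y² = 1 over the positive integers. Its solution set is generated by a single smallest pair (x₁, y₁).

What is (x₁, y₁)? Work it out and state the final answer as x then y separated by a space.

√438 → a₀=20, period (1,12,1,40); ℓ=4 even so k=3
step 0: (20, 1)  from 20·(1,0) + (0,1)
…
step 2: (272, 13)  from 12·(21,1) + (20,1)
step 3: (293, 14)  from 1·(272,13) + (21,1)
fundamental: x₁=293, y₁=14  (since 85849 − 438·196 = 1)

293 14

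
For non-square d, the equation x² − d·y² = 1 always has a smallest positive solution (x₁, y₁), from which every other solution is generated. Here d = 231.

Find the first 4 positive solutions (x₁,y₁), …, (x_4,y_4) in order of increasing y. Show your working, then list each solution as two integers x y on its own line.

76 5
11551 760
1755676 115515
266851201 17557520

√231 = [15; 5,30, …], period ℓ=2 (even) → k=1
i=0: a=15 ⇒ p=15, q=1
i=1: a=5 ⇒ p=76, q=5
fundamental: x₁=76, y₁=5  (since 5776 − 231·25 = 1)
(x_2, y_2) = (76·76 + 231·5·5, 76·5 + 5·76) = (11551, 760)
(x_3, y_3) = (76·11551 + 231·5·760, 76·760 + 5·11551) = (1755676, 115515)
(x_4, y_4) = (76·1755676 + 231·5·115515, 76·115515 + 5·1755676) = (266851201, 17557520)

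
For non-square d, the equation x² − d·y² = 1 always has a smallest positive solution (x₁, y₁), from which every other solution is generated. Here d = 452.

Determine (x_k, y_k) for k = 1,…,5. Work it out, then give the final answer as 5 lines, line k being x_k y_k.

[21; 3,1,5,3,10,3,5,1,3,42] for √452; ℓ=10 ⇒ convergent index 9
step 0: (21, 1)  from 21·(1,0) + (0,1)
step 1: (64, 3)  from 3·(21,1) + (1,0)
step 2: (85, 4)  from 1·(64,3) + (21,1)
…
step 4: (1552, 73)  from 3·(489,23) + (85,4)
…
step 6: (49579, 2332)  from 3·(16009,753) + (1552,73)
step 7: (263904, 12413)  from 5·(49579,2332) + (16009,753)
step 8: (313483, 14745)  from 1·(263904,12413) + (49579,2332)
step 9: (1204353, 56648)  from 3·(313483,14745) + (263904,12413)
fundamental: x₁=1204353, y₁=56648  (since 1450466148609 − 452·3208995904 = 1)
(x_2, y_2) = (1204353·1204353 + 452·56648·56648, 1204353·56648 + 56648·1204353) = (2900932297217, 136448377488)
(x_3, y_3) = (1204353·2900932297217 + 452·56648·136448377488, 1204353·136448377488 + 56648·2900932297217) = (6987493029899166849, 328664025545553880)
(x_4, y_4) = (1204353·6987493029899166849 + 452·56648·328664025545553880, 1204353·328664025545553880 + 56648·6987493029899166849) = (16830816386073401651890177, 791655010315592455701792)
(x_5, y_5) = (1204353·16830816386073401651890177 + 452·56648·791655010315592455701792, 1204353·791655010315592455701792 + 56648·16830816386073401651890177) = (40540488414026331506287881514113, 1906864173276900777578095047272)

1204353 56648
2900932297217 136448377488
6987493029899166849 328664025545553880
16830816386073401651890177 791655010315592455701792
40540488414026331506287881514113 1906864173276900777578095047272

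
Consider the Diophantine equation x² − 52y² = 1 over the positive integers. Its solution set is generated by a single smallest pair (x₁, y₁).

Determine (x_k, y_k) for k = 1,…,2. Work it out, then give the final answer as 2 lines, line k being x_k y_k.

649 90
842401 116820

[7; 4,1,2,1,4,14] for √52; ℓ=6 ⇒ convergent index 5
i=0: a=7 ⇒ p=7, q=1
i=1: a=4 ⇒ p=29, q=4
i=2: a=1 ⇒ p=36, q=5
…
i=4: a=1 ⇒ p=137, q=19
i=5: a=4 ⇒ p=649, q=90
(x₁, y₁) = (649, 90);  649² − 52·90² = 1 ✓
n=2: (649,90)∘(649,90) = (649·649+52·90·90, 649·90+90·649) = (842401,116820)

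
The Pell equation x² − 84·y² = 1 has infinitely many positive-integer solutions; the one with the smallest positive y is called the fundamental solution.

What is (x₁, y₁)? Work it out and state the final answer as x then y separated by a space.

55 6

√84 = [9; 6,18, …], period ℓ=2 (even) → k=1
k=0  a_k=9  p_k/q_k = 9/1
k=1  a_k=6  p_k/q_k = 55/6
→ (55, 6).  Check: 55²=3025, 84·6²=3024, difference 1.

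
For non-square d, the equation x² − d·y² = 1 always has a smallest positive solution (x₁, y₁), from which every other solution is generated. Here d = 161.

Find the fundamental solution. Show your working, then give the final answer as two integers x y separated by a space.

[12; 1,2,4,1,2,1,4,2,1,24] for √161; ℓ=10 ⇒ convergent index 9
i=0: a=12 ⇒ p=12, q=1
i=1: a=1 ⇒ p=13, q=1
i=2: a=2 ⇒ p=38, q=3
i=3: a=4 ⇒ p=165, q=13
i=4: a=1 ⇒ p=203, q=16
i=5: a=2 ⇒ p=571, q=45
i=6: a=1 ⇒ p=774, q=61
i=7: a=4 ⇒ p=3667, q=289
i=8: a=2 ⇒ p=8108, q=639
i=9: a=1 ⇒ p=11775, q=928
fundamental: x₁=11775, y₁=928  (since 138650625 − 161·861184 = 1)

11775 928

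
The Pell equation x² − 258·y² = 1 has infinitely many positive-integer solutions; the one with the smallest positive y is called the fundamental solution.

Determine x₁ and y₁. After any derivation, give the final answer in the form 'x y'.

257 16

√258 → a₀=16, period (16,32); ℓ=2 even so k=1
k=0  a_k=16  p_k/q_k = 16/1
k=1  a_k=16  p_k/q_k = 257/16
→ (257, 16).  Check: 257²=66049, 258·16²=66048, difference 1.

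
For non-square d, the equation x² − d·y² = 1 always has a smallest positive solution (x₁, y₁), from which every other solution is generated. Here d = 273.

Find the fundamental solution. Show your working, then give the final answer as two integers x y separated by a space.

√273 → a₀=16, period (1,1,10,1,1,32); ℓ=6 even so k=5
a_0=16:  p_0=16·1+0=16,  q_0=16·0+1=1
a_1=1:  p_1=1·16+1=17,  q_1=1·1+0=1
a_2=1:  p_2=1·17+16=33,  q_2=1·1+1=2
…
a_4=1:  p_4=1·347+33=380,  q_4=1·21+2=23
a_5=1:  p_5=1·380+347=727,  q_5=1·23+21=44
(x₁, y₁) = (727, 44);  727² − 273·44² = 1 ✓

727 44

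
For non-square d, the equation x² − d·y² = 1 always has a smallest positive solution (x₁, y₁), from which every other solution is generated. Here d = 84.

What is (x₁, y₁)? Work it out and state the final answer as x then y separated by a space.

55 6

√84 → a₀=9, period (6,18); ℓ=2 even so k=1
k=0  a_k=9  p_k/q_k = 9/1
k=1  a_k=6  p_k/q_k = 55/6
fundamental: x₁=55, y₁=6  (since 3025 − 84·36 = 1)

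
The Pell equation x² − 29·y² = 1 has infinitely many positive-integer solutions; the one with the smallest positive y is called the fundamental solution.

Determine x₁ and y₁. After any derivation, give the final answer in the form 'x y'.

d=29: √d = [5; 2,1,1,2,10] (ℓ=5, odd), read p_9/q_9
a_0=5:  p_0=5·1+0=5,  q_0=5·0+1=1
…
a_2=1:  p_2=1·11+5=16,  q_2=1·2+1=3
…
a_5=10:  p_5=10·70+27=727,  q_5=10·13+5=135
…
a_8=1:  p_8=1·2251+1524=3775,  q_8=1·418+283=701
a_9=2:  p_9=2·3775+2251=9801,  q_9=2·701+418=1820
→ (9801, 1820).  Check: 9801²=96059601, 29·1820²=96059600, difference 1.

9801 1820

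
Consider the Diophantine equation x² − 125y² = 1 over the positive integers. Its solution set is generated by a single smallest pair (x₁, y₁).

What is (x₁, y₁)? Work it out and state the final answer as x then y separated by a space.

√125 = [11; 5,1,1,5,22, …], period ℓ=5 (odd) → k=9
i=0: a=11 ⇒ p=11, q=1
…
i=3: a=1 ⇒ p=123, q=11
…
i=7: a=1 ⇒ p=91444, q=8179
i=8: a=1 ⇒ p=167761, q=15005
i=9: a=5 ⇒ p=930249, q=83204
fundamental: x₁=930249, y₁=83204  (since 865363202001 − 125·6922905616 = 1)

930249 83204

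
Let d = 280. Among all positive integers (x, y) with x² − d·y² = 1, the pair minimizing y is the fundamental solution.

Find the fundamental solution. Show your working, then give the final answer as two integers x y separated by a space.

251 15

[16; 1,2,1,2,1,32] for √280; ℓ=6 ⇒ convergent index 5
i=0: a=16 ⇒ p=16, q=1
…
i=4: a=2 ⇒ p=184, q=11
i=5: a=1 ⇒ p=251, q=15
(x₁, y₁) = (251, 15);  251² − 280·15² = 1 ✓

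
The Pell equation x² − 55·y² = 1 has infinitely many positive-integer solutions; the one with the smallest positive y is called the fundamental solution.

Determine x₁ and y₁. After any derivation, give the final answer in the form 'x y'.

√55 = [7; 2,2,2,14, …], period ℓ=4 (even) → k=3
step 0: (7, 1)  from 7·(1,0) + (0,1)
step 1: (15, 2)  from 2·(7,1) + (1,0)
step 2: (37, 5)  from 2·(15,2) + (7,1)
step 3: (89, 12)  from 2·(37,5) + (15,2)
(x₁, y₁) = (89, 12);  89² − 55·12² = 1 ✓

89 12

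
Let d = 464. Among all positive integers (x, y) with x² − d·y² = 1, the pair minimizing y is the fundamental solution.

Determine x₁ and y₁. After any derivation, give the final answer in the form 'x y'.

[21; 1,1,5,1,1,1,5,1,1,42] for √464; ℓ=10 ⇒ convergent index 9
i=0: a=21 ⇒ p=21, q=1
…
i=4: a=1 ⇒ p=280, q=13
…
i=8: a=1 ⇒ p=5299, q=246
i=9: a=1 ⇒ p=9801, q=455
fundamental: x₁=9801, y₁=455  (since 96059601 − 464·207025 = 1)

9801 455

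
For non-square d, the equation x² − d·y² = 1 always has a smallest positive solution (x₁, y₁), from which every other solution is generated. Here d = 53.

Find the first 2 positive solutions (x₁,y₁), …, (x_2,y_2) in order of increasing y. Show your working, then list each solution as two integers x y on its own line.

[7; 3,1,1,3,14] for √53; ℓ=5 ⇒ convergent index 9
k=0  a_k=7  p_k/q_k = 7/1
k=1  a_k=3  p_k/q_k = 22/3
k=2  a_k=1  p_k/q_k = 29/4
k=3  a_k=1  p_k/q_k = 51/7
k=4  a_k=3  p_k/q_k = 182/25
k=5  a_k=14  p_k/q_k = 2599/357
k=6  a_k=3  p_k/q_k = 7979/1096
…
k=8  a_k=1  p_k/q_k = 18557/2549
k=9  a_k=3  p_k/q_k = 66249/9100
(x₁, y₁) = (66249, 9100);  66249² − 53·9100² = 1 ✓
n=2: (66249,9100)∘(66249,9100) = (66249·66249+53·9100·9100, 66249·9100+9100·66249) = (8777860001,1205731800)

66249 9100
8777860001 1205731800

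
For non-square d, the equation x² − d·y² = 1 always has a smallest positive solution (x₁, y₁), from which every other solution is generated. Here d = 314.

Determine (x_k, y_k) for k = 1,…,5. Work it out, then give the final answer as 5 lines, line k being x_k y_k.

392499 22150
308110930001 17387705700
241866463828532499 13649314199066450
189864690372162243720001 10714684347621377411400
149043402212524750531884812499 8411005783500436710995110750

[17; 1,2,1,1,2,1,34] for √314; ℓ=7 ⇒ convergent index 13
step 0: (17, 1)  from 17·(1,0) + (0,1)
…
step 2: (53, 3)  from 2·(18,1) + (17,1)
step 3: (71, 4)  from 1·(53,3) + (18,1)
step 4: (124, 7)  from 1·(71,4) + (53,3)
…
step 9: (47029, 2654)  from 2·(15824,893) + (15381,868)
step 10: (62853, 3547)  from 1·(47029,2654) + (15824,893)
step 11: (109882, 6201)  from 1·(62853,3547) + (47029,2654)
step 12: (282617, 15949)  from 2·(109882,6201) + (62853,3547)
step 13: (392499, 22150)  from 1·(282617,15949) + (109882,6201)
(x₁, y₁) = (392499, 22150);  392499² − 314·22150² = 1 ✓
(x_2, y_2) = (392499·392499 + 314·22150·22150, 392499·22150 + 22150·392499) = (308110930001, 17387705700)
(x_3, y_3) = (392499·308110930001 + 314·22150·17387705700, 392499·17387705700 + 22150·308110930001) = (241866463828532499, 13649314199066450)
(x_4, y_4) = (392499·241866463828532499 + 314·22150·13649314199066450, 392499·13649314199066450 + 22150·241866463828532499) = (189864690372162243720001, 10714684347621377411400)
(x_5, y_5) = (392499·189864690372162243720001 + 314·22150·10714684347621377411400, 392499·10714684347621377411400 + 22150·189864690372162243720001) = (149043402212524750531884812499, 8411005783500436710995110750)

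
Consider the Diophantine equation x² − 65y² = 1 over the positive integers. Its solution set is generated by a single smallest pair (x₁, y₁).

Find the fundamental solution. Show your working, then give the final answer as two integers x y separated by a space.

√65 = [8; 16, …], period ℓ=1 (odd) → k=1
i=0: a=8 ⇒ p=8, q=1
i=1: a=16 ⇒ p=129, q=16
fundamental: x₁=129, y₁=16  (since 16641 − 65·256 = 1)

129 16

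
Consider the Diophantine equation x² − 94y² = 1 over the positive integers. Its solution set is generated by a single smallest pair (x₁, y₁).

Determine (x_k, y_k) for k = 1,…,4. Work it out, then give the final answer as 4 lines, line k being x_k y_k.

√94 → a₀=9, period (1,2,3,1,1,…,2,1,18); ℓ=16 even so k=15
step 0: (9, 1)  from 9·(1,0) + (0,1)
…
step 2: (29, 3)  from 2·(10,1) + (9,1)
step 3: (97, 10)  from 3·(29,3) + (10,1)
…
step 6: (1241, 128)  from 5·(223,23) + (126,13)
step 7: (1464, 151)  from 1·(1241,128) + (223,23)
…
step 9: (14417, 1487)  from 1·(12953,1336) + (1464,151)
step 10: (85038, 8771)  from 5·(14417,1487) + (12953,1336)
step 11: (99455, 10258)  from 1·(85038,8771) + (14417,1487)
step 12: (184493, 19029)  from 1·(99455,10258) + (85038,8771)
step 13: (652934, 67345)  from 3·(184493,19029) + (99455,10258)
step 14: (1490361, 153719)  from 2·(652934,67345) + (184493,19029)
step 15: (2143295, 221064)  from 1·(1490361,153719) + (652934,67345)
fundamental: x₁=2143295, y₁=221064  (since 4593713457025 − 94·48869292096 = 1)
k=2:  x_2 = 2143295·2143295+94·221064·221064 = 9187426914049,  y_2 = 2143295·221064+221064·2143295 = 947610731760
k=3:  x_3 = 2143295·9187426914049+94·221064·947610731760 = 39382732335491159615,  y_3 = 2143295·947610731760+221064·9187426914049 = 4062018686654877336
k=4:  x_4 = 2143295·39382732335491159615+94·221064·4062018686654877336 = 168817626601983862467148801,  y_4 = 2143295·4062018686654877336+221064·39382732335491159615 = 17412208682026983028992480

2143295 221064
9187426914049 947610731760
39382732335491159615 4062018686654877336
168817626601983862467148801 17412208682026983028992480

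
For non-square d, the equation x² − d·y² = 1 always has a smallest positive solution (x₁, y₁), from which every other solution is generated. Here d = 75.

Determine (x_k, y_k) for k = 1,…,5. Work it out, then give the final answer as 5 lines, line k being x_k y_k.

26 3
1351 156
70226 8109
3650401 421512
189750626 21910515

d=75: √d = [8; 1,1,1,16] (ℓ=4, even), read p_3/q_3
step 0: (8, 1)  from 8·(1,0) + (0,1)
step 1: (9, 1)  from 1·(8,1) + (1,0)
step 2: (17, 2)  from 1·(9,1) + (8,1)
step 3: (26, 3)  from 1·(17,2) + (9,1)
fundamental: x₁=26, y₁=3  (since 676 − 75·9 = 1)
(26+3√75)^2 = 1351 + 156√75
(26+3√75)^3 = 70226 + 8109√75
(26+3√75)^4 = 3650401 + 421512√75
(26+3√75)^5 = 189750626 + 21910515√75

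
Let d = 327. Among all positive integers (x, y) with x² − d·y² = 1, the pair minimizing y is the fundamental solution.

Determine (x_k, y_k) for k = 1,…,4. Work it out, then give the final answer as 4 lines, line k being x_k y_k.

217 12
94177 5208
40872601 2260260
17738614657 980947632

d=327: √d = [18; 12,36] (ℓ=2, even), read p_1/q_1
a_0=18:  p_0=18·1+0=18,  q_0=18·0+1=1
a_1=12:  p_1=12·18+1=217,  q_1=12·1+0=12
→ (217, 12).  Check: 217²=47089, 327·12²=47088, difference 1.
(217+12√327)^2 = 94177 + 5208√327
(217+12√327)^3 = 40872601 + 2260260√327
(217+12√327)^4 = 17738614657 + 980947632√327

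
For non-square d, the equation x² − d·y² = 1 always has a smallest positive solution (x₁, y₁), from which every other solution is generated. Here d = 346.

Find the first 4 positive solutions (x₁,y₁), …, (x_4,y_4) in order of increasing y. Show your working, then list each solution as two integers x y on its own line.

[18; 1,1,1,1,36] for √346; ℓ=5 ⇒ convergent index 9
a_0=18:  p_0=18·1+0=18,  q_0=18·0+1=1
…
a_2=1:  p_2=1·19+18=37,  q_2=1·1+1=2
a_3=1:  p_3=1·37+19=56,  q_3=1·2+1=3
a_4=1:  p_4=1·56+37=93,  q_4=1·3+2=5
a_5=36:  p_5=36·93+56=3404,  q_5=36·5+3=183
…
a_7=1:  p_7=1·3497+3404=6901,  q_7=1·188+183=371
a_8=1:  p_8=1·6901+3497=10398,  q_8=1·371+188=559
a_9=1:  p_9=1·10398+6901=17299,  q_9=1·559+371=930
→ (17299, 930).  Check: 17299²=299255401, 346·930²=299255400, difference 1.
(x_2, y_2) = (17299·17299 + 346·930·930, 17299·930 + 930·17299) = (598510801, 32176140)
(x_3, y_3) = (17299·598510801 + 346·930·32176140, 17299·32176140 + 930·598510801) = (20707276675699, 1113230090790)
(x_4, y_4) = (17299·20707276675699 + 346·930·1113230090790, 17299·1113230090790 + 930·20707276675699) = (716430357827323201, 38515534648976280)

17299 930
598510801 32176140
20707276675699 1113230090790
716430357827323201 38515534648976280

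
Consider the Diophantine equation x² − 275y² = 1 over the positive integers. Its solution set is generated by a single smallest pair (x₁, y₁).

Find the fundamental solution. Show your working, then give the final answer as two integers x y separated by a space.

√275 = [16; 1,1,2,1,1,32, …], period ℓ=6 (even) → k=5
a_0=16:  p_0=16·1+0=16,  q_0=16·0+1=1
a_1=1:  p_1=1·16+1=17,  q_1=1·1+0=1
a_2=1:  p_2=1·17+16=33,  q_2=1·1+1=2
a_3=2:  p_3=2·33+17=83,  q_3=2·2+1=5
a_4=1:  p_4=1·83+33=116,  q_4=1·5+2=7
a_5=1:  p_5=1·116+83=199,  q_5=1·7+5=12
(x₁, y₁) = (199, 12);  199² − 275·12² = 1 ✓

199 12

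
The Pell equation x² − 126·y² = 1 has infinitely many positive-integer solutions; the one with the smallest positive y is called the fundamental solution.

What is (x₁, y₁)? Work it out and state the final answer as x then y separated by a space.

d=126: √d = [11; 4,2,4,22] (ℓ=4, even), read p_3/q_3
k=0  a_k=11  p_k/q_k = 11/1
k=1  a_k=4  p_k/q_k = 45/4
k=2  a_k=2  p_k/q_k = 101/9
k=3  a_k=4  p_k/q_k = 449/40
→ (449, 40).  Check: 449²=201601, 126·40²=201600, difference 1.

449 40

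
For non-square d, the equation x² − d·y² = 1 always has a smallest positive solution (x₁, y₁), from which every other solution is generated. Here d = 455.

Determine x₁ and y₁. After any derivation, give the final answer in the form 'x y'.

64 3

√455 = [21; 3,42, …], period ℓ=2 (even) → k=1
step 0: (21, 1)  from 21·(1,0) + (0,1)
step 1: (64, 3)  from 3·(21,1) + (1,0)
(x₁, y₁) = (64, 3);  64² − 455·3² = 1 ✓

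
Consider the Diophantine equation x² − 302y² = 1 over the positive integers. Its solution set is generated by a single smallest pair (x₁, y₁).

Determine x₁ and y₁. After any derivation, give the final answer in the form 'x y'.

[17; 2,1,1,1,4,…,1,2,34] for √302; ℓ=16 ⇒ convergent index 15
i=0: a=17 ⇒ p=17, q=1
i=1: a=2 ⇒ p=35, q=2
i=2: a=1 ⇒ p=52, q=3
i=3: a=1 ⇒ p=87, q=5
i=4: a=1 ⇒ p=139, q=8
i=5: a=4 ⇒ p=643, q=37
i=6: a=2 ⇒ p=1425, q=82
i=7: a=1 ⇒ p=2068, q=119
i=8: a=16 ⇒ p=34513, q=1986
i=9: a=1 ⇒ p=36581, q=2105
…
i=11: a=4 ⇒ p=467281, q=26889
i=12: a=1 ⇒ p=574956, q=33085
i=13: a=1 ⇒ p=1042237, q=59974
i=14: a=1 ⇒ p=1617193, q=93059
i=15: a=2 ⇒ p=4276623, q=246092
(x₁, y₁) = (4276623, 246092);  4276623² − 302·246092² = 1 ✓

4276623 246092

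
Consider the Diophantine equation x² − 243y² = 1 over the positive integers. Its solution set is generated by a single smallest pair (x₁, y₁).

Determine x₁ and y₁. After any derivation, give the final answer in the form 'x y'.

√243 → a₀=15, period (1,1,2,3,15,3,2,1,1,30); ℓ=10 even so k=9
i=0: a=15 ⇒ p=15, q=1
…
i=2: a=1 ⇒ p=31, q=2
i=3: a=2 ⇒ p=78, q=5
i=4: a=3 ⇒ p=265, q=17
…
i=8: a=1 ⇒ p=41325, q=2651
i=9: a=1 ⇒ p=70226, q=4505
fundamental: x₁=70226, y₁=4505  (since 4931691076 − 243·20295025 = 1)

70226 4505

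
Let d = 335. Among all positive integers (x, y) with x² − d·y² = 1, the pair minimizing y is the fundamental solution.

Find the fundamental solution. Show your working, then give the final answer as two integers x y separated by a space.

d=335: √d = [18; 3,3,3,36] (ℓ=4, even), read p_3/q_3
k=0  a_k=18  p_k/q_k = 18/1
…
k=2  a_k=3  p_k/q_k = 183/10
k=3  a_k=3  p_k/q_k = 604/33
fundamental: x₁=604, y₁=33  (since 364816 − 335·1089 = 1)

604 33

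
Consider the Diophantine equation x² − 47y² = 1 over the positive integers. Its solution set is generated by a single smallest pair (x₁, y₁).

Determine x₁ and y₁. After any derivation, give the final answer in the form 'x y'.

√47 → a₀=6, period (1,5,1,12); ℓ=4 even so k=3
i=0: a=6 ⇒ p=6, q=1
i=1: a=1 ⇒ p=7, q=1
i=2: a=5 ⇒ p=41, q=6
i=3: a=1 ⇒ p=48, q=7
(x₁, y₁) = (48, 7);  48² − 47·7² = 1 ✓

48 7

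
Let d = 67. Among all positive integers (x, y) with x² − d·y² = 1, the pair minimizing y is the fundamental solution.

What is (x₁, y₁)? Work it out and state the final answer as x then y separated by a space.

√67 → a₀=8, period (5,2,1,1,7,1,1,2,5,16); ℓ=10 even so k=9
i=0: a=8 ⇒ p=8, q=1
i=1: a=5 ⇒ p=41, q=5
…
i=3: a=1 ⇒ p=131, q=16
i=4: a=1 ⇒ p=221, q=27
i=5: a=7 ⇒ p=1678, q=205
i=6: a=1 ⇒ p=1899, q=232
…
i=8: a=2 ⇒ p=9053, q=1106
i=9: a=5 ⇒ p=48842, q=5967
(x₁, y₁) = (48842, 5967);  48842² − 67·5967² = 1 ✓

48842 5967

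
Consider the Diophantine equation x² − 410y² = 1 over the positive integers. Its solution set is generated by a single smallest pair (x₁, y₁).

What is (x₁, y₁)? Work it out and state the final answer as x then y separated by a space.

81 4

[20; 4,40] for √410; ℓ=2 ⇒ convergent index 1
a_0=20:  p_0=20·1+0=20,  q_0=20·0+1=1
a_1=4:  p_1=4·20+1=81,  q_1=4·1+0=4
fundamental: x₁=81, y₁=4  (since 6561 − 410·16 = 1)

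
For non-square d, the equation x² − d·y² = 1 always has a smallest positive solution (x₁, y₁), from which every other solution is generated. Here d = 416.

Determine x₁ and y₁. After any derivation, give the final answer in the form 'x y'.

5201 255

d=416: √d = [20; 2,1,1,9,1,1,2,40] (ℓ=8, even), read p_7/q_7
k=0  a_k=20  p_k/q_k = 20/1
…
k=5  a_k=1  p_k/q_k = 1081/53
k=6  a_k=1  p_k/q_k = 2060/101
k=7  a_k=2  p_k/q_k = 5201/255
→ (5201, 255).  Check: 5201²=27050401, 416·255²=27050400, difference 1.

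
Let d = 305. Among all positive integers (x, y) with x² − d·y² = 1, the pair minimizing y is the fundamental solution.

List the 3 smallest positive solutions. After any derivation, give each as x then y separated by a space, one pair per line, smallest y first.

[17; 2,6,2,34] for √305; ℓ=4 ⇒ convergent index 3
step 0: (17, 1)  from 17·(1,0) + (0,1)
step 1: (35, 2)  from 2·(17,1) + (1,0)
step 2: (227, 13)  from 6·(35,2) + (17,1)
step 3: (489, 28)  from 2·(227,13) + (35,2)
fundamental: x₁=489, y₁=28  (since 239121 − 305·784 = 1)
n=2: (489,28)∘(489,28) = (489·489+305·28·28, 489·28+28·489) = (478241,27384)
n=3: (478241,27384)∘(489,28) = (489·478241+305·28·27384, 489·27384+28·478241) = (467719209,26781524)

489 28
478241 27384
467719209 26781524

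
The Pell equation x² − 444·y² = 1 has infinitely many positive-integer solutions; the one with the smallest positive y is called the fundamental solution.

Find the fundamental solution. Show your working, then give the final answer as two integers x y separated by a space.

295 14

√444 → a₀=21, period (14,42); ℓ=2 even so k=1
a_0=21:  p_0=21·1+0=21,  q_0=21·0+1=1
a_1=14:  p_1=14·21+1=295,  q_1=14·1+0=14
→ (295, 14).  Check: 295²=87025, 444·14²=87024, difference 1.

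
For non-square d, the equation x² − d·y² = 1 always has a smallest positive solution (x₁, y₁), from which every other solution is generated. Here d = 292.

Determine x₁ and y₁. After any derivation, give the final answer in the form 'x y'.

2281249 133500

√292 → a₀=17, period (11,2,1,3,8,3,1,2,11,34); ℓ=10 even so k=9
a_0=17:  p_0=17·1+0=17,  q_0=17·0+1=1
a_1=11:  p_1=11·17+1=188,  q_1=11·1+0=11
a_2=2:  p_2=2·188+17=393,  q_2=2·11+1=23
a_3=1:  p_3=1·393+188=581,  q_3=1·23+11=34
…
a_8=2:  p_8=2·72812+55143=200767,  q_8=2·4261+3227=11749
a_9=11:  p_9=11·200767+72812=2281249,  q_9=11·11749+4261=133500
(x₁, y₁) = (2281249, 133500);  2281249² − 292·133500² = 1 ✓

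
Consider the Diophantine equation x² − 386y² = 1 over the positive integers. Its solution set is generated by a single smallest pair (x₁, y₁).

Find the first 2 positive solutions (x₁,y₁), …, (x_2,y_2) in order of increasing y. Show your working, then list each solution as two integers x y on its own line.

111555 5678
24889036049 1266818580

√386 = [19; 1,1,1,4,1,18,1,4,1,1,1,38, …], period ℓ=12 (even) → k=11
i=0: a=19 ⇒ p=19, q=1
i=1: a=1 ⇒ p=20, q=1
i=2: a=1 ⇒ p=39, q=2
i=3: a=1 ⇒ p=59, q=3
…
i=5: a=1 ⇒ p=334, q=17
i=6: a=18 ⇒ p=6287, q=320
i=7: a=1 ⇒ p=6621, q=337
…
i=9: a=1 ⇒ p=39392, q=2005
i=10: a=1 ⇒ p=72163, q=3673
i=11: a=1 ⇒ p=111555, q=5678
fundamental: x₁=111555, y₁=5678  (since 12444518025 − 386·32239684 = 1)
n=2: (111555,5678)∘(111555,5678) = (111555·111555+386·5678·5678, 111555·5678+5678·111555) = (24889036049,1266818580)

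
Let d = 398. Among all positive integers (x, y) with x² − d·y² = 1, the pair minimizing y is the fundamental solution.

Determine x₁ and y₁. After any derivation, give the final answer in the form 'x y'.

√398 = [19; 1,18,1,38, …], period ℓ=4 (even) → k=3
a_0=19:  p_0=19·1+0=19,  q_0=19·0+1=1
a_1=1:  p_1=1·19+1=20,  q_1=1·1+0=1
a_2=18:  p_2=18·20+19=379,  q_2=18·1+1=19
a_3=1:  p_3=1·379+20=399,  q_3=1·19+1=20
→ (399, 20).  Check: 399²=159201, 398·20²=159200, difference 1.

399 20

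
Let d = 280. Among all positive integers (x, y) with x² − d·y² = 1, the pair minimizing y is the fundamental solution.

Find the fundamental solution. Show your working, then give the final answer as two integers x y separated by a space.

251 15

√280 = [16; 1,2,1,2,1,32, …], period ℓ=6 (even) → k=5
step 0: (16, 1)  from 16·(1,0) + (0,1)
…
step 2: (50, 3)  from 2·(17,1) + (16,1)
…
step 4: (184, 11)  from 2·(67,4) + (50,3)
step 5: (251, 15)  from 1·(184,11) + (67,4)
→ (251, 15).  Check: 251²=63001, 280·15²=63000, difference 1.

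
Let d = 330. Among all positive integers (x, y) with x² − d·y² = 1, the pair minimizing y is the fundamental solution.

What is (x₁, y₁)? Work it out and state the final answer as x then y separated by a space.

d=330: √d = [18; 6,36] (ℓ=2, even), read p_1/q_1
step 0: (18, 1)  from 18·(1,0) + (0,1)
step 1: (109, 6)  from 6·(18,1) + (1,0)
(x₁, y₁) = (109, 6);  109² − 330·6² = 1 ✓

109 6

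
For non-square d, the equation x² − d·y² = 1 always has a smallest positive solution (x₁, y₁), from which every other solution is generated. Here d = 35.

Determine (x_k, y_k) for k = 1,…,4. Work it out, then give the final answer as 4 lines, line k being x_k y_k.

d=35: √d = [5; 1,10] (ℓ=2, even), read p_1/q_1
i=0: a=5 ⇒ p=5, q=1
i=1: a=1 ⇒ p=6, q=1
→ (6, 1).  Check: 6²=36, 35·1²=35, difference 1.
(x_2, y_2) = (6·6 + 35·1·1, 6·1 + 1·6) = (71, 12)
(x_3, y_3) = (6·71 + 35·1·12, 6·12 + 1·71) = (846, 143)
(x_4, y_4) = (6·846 + 35·1·143, 6·143 + 1·846) = (10081, 1704)

6 1
71 12
846 143
10081 1704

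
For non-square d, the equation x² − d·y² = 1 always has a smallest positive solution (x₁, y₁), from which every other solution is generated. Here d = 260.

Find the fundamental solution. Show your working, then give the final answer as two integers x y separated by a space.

129 8

[16; 8,32] for √260; ℓ=2 ⇒ convergent index 1
a_0=16:  p_0=16·1+0=16,  q_0=16·0+1=1
a_1=8:  p_1=8·16+1=129,  q_1=8·1+0=8
fundamental: x₁=129, y₁=8  (since 16641 − 260·64 = 1)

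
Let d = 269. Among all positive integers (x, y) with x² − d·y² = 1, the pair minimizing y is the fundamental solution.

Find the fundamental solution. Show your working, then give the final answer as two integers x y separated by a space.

√269 → a₀=16, period (2,2,32); ℓ=3 odd so k=5
i=0: a=16 ⇒ p=16, q=1
…
i=4: a=2 ⇒ p=5396, q=329
i=5: a=2 ⇒ p=13449, q=820
(x₁, y₁) = (13449, 820);  13449² − 269·820² = 1 ✓

13449 820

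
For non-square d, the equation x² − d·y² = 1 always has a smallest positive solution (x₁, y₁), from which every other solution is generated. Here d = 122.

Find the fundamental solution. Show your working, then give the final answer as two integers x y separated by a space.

243 22

d=122: √d = [11; 22] (ℓ=1, odd), read p_1/q_1
a_0=11:  p_0=11·1+0=11,  q_0=11·0+1=1
a_1=22:  p_1=22·11+1=243,  q_1=22·1+0=22
(x₁, y₁) = (243, 22);  243² − 122·22² = 1 ✓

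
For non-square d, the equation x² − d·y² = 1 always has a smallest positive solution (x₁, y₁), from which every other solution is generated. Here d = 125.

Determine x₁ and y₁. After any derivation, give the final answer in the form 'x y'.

d=125: √d = [11; 5,1,1,5,22] (ℓ=5, odd), read p_9/q_9
i=0: a=11 ⇒ p=11, q=1
i=1: a=5 ⇒ p=56, q=5
i=2: a=1 ⇒ p=67, q=6
i=3: a=1 ⇒ p=123, q=11
…
i=5: a=22 ⇒ p=15127, q=1353
…
i=7: a=1 ⇒ p=91444, q=8179
i=8: a=1 ⇒ p=167761, q=15005
i=9: a=5 ⇒ p=930249, q=83204
→ (930249, 83204).  Check: 930249²=865363202001, 125·83204²=865363202000, difference 1.

930249 83204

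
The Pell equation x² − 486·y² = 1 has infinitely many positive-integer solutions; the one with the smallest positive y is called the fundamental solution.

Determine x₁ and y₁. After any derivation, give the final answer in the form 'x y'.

[22; 22,44] for √486; ℓ=2 ⇒ convergent index 1
i=0: a=22 ⇒ p=22, q=1
i=1: a=22 ⇒ p=485, q=22
fundamental: x₁=485, y₁=22  (since 235225 − 486·484 = 1)

485 22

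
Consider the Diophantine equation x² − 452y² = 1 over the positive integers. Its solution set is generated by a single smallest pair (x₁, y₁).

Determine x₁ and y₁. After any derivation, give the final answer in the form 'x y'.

√452 = [21; 3,1,5,3,10,3,5,1,3,42, …], period ℓ=10 (even) → k=9
step 0: (21, 1)  from 21·(1,0) + (0,1)
…
step 3: (489, 23)  from 5·(85,4) + (64,3)
step 4: (1552, 73)  from 3·(489,23) + (85,4)
step 5: (16009, 753)  from 10·(1552,73) + (489,23)
…
step 7: (263904, 12413)  from 5·(49579,2332) + (16009,753)
step 8: (313483, 14745)  from 1·(263904,12413) + (49579,2332)
step 9: (1204353, 56648)  from 3·(313483,14745) + (263904,12413)
→ (1204353, 56648).  Check: 1204353²=1450466148609, 452·56648²=1450466148608, difference 1.

1204353 56648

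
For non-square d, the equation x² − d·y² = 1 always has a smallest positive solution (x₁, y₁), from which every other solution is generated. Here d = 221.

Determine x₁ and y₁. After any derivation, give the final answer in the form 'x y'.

√221 → a₀=14, period (1,6,2,6,1,28); ℓ=6 even so k=5
k=0  a_k=14  p_k/q_k = 14/1
…
k=2  a_k=6  p_k/q_k = 104/7
k=3  a_k=2  p_k/q_k = 223/15
k=4  a_k=6  p_k/q_k = 1442/97
k=5  a_k=1  p_k/q_k = 1665/112
fundamental: x₁=1665, y₁=112  (since 2772225 − 221·12544 = 1)

1665 112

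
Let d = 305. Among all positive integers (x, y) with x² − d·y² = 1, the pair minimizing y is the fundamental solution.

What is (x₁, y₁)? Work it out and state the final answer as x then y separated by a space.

489 28

√305 = [17; 2,6,2,34, …], period ℓ=4 (even) → k=3
step 0: (17, 1)  from 17·(1,0) + (0,1)
…
step 2: (227, 13)  from 6·(35,2) + (17,1)
step 3: (489, 28)  from 2·(227,13) + (35,2)
(x₁, y₁) = (489, 28);  489² − 305·28² = 1 ✓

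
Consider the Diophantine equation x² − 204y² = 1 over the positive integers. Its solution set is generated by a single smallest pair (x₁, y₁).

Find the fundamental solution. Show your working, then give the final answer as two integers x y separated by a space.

4999 350

d=204: √d = [14; 3,1,1,6,1,1,3,28] (ℓ=8, even), read p_7/q_7
k=0  a_k=14  p_k/q_k = 14/1
…
k=5  a_k=1  p_k/q_k = 757/53
k=6  a_k=1  p_k/q_k = 1414/99
k=7  a_k=3  p_k/q_k = 4999/350
→ (4999, 350).  Check: 4999²=24990001, 204·350²=24990000, difference 1.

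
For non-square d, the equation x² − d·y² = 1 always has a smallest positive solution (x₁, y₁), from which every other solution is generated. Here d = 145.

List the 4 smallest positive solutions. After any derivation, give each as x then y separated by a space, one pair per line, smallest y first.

√145 → a₀=12, period (24); ℓ=1 odd so k=1
a_0=12:  p_0=12·1+0=12,  q_0=12·0+1=1
a_1=24:  p_1=24·12+1=289,  q_1=24·1+0=24
fundamental: x₁=289, y₁=24  (since 83521 − 145·576 = 1)
(x_2, y_2) = (289·289 + 145·24·24, 289·24 + 24·289) = (167041, 13872)
(x_3, y_3) = (289·167041 + 145·24·13872, 289·13872 + 24·167041) = (96549409, 8017992)
(x_4, y_4) = (289·96549409 + 145·24·8017992, 289·8017992 + 24·96549409) = (55805391361, 4634385504)

289 24
167041 13872
96549409 8017992
55805391361 4634385504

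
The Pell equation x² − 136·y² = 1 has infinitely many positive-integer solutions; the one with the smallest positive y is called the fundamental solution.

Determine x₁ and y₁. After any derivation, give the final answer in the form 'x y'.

√136 → a₀=11, period (1,1,1,22); ℓ=4 even so k=3
step 0: (11, 1)  from 11·(1,0) + (0,1)
…
step 2: (23, 2)  from 1·(12,1) + (11,1)
step 3: (35, 3)  from 1·(23,2) + (12,1)
(x₁, y₁) = (35, 3);  35² − 136·3² = 1 ✓

35 3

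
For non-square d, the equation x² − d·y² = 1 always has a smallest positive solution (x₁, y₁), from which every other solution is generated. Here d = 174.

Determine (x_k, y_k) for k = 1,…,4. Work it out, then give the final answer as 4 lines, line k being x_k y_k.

d=174: √d = [13; 5,4,5,26] (ℓ=4, even), read p_3/q_3
a_0=13:  p_0=13·1+0=13,  q_0=13·0+1=1
…
a_2=4:  p_2=4·66+13=277,  q_2=4·5+1=21
a_3=5:  p_3=5·277+66=1451,  q_3=5·21+5=110
(x₁, y₁) = (1451, 110);  1451² − 174·110² = 1 ✓
n=2: (1451,110)∘(1451,110) = (1451·1451+174·110·110, 1451·110+110·1451) = (4210801,319220)
n=3: (4210801,319220)∘(1451,110) = (1451·4210801+174·110·319220, 1451·319220+110·4210801) = (12219743051,926376330)
n=4: (12219743051,926376330)∘(1451,110) = (1451·12219743051+174·110·926376330, 1451·926376330+110·12219743051) = (35461690123201,2688343790440)

1451 110
4210801 319220
12219743051 926376330
35461690123201 2688343790440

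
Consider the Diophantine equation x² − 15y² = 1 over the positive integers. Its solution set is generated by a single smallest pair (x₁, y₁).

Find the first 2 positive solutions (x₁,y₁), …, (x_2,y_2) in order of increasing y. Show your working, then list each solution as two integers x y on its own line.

4 1
31 8

√15 = [3; 1,6, …], period ℓ=2 (even) → k=1
k=0  a_k=3  p_k/q_k = 3/1
k=1  a_k=1  p_k/q_k = 4/1
→ (4, 1).  Check: 4²=16, 15·1²=15, difference 1.
(x_2, y_2) = (4·4 + 15·1·1, 4·1 + 1·4) = (31, 8)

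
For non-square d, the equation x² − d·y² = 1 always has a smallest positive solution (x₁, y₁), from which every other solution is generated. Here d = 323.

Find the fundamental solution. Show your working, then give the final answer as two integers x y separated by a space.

[17; 1,34] for √323; ℓ=2 ⇒ convergent index 1
step 0: (17, 1)  from 17·(1,0) + (0,1)
step 1: (18, 1)  from 1·(17,1) + (1,0)
(x₁, y₁) = (18, 1);  18² − 323·1² = 1 ✓

18 1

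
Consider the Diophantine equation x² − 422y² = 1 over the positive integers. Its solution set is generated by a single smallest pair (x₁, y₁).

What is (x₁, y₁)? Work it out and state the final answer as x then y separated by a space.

[20; 1,1,5,2,1,…,1,1,40] for √422; ℓ=14 ⇒ convergent index 13
k=0  a_k=20  p_k/q_k = 20/1
…
k=12  a_k=1  p_k/q_k = 3810680/185501
k=13  a_k=1  p_k/q_k = 7022501/341850
→ (7022501, 341850).  Check: 7022501²=49315520295001, 422·341850²=49315520295000, difference 1.

7022501 341850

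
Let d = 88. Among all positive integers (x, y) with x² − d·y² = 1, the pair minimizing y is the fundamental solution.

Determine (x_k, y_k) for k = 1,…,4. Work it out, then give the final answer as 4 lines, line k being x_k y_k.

197 21
77617 8274
30580901 3259935
12048797377 1284406116

√88 = [9; 2,1,1,1,2,18, …], period ℓ=6 (even) → k=5
a_0=9:  p_0=9·1+0=9,  q_0=9·0+1=1
a_1=2:  p_1=2·9+1=19,  q_1=2·1+0=2
a_2=1:  p_2=1·19+9=28,  q_2=1·2+1=3
…
a_4=1:  p_4=1·47+28=75,  q_4=1·5+3=8
a_5=2:  p_5=2·75+47=197,  q_5=2·8+5=21
fundamental: x₁=197, y₁=21  (since 38809 − 88·441 = 1)
n=2: (197,21)∘(197,21) = (197·197+88·21·21, 197·21+21·197) = (77617,8274)
n=3: (77617,8274)∘(197,21) = (197·77617+88·21·8274, 197·8274+21·77617) = (30580901,3259935)
n=4: (30580901,3259935)∘(197,21) = (197·30580901+88·21·3259935, 197·3259935+21·30580901) = (12048797377,1284406116)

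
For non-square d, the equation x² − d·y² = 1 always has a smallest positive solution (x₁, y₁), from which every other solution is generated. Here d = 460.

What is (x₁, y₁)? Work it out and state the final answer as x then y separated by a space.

[21; 2,4,3,1,2,10,2,1,3,4,2,42] for √460; ℓ=12 ⇒ convergent index 11
k=0  a_k=21  p_k/q_k = 21/1
…
k=4  a_k=1  p_k/q_k = 815/38
k=5  a_k=2  p_k/q_k = 2252/105
…
k=7  a_k=2  p_k/q_k = 48922/2281
k=8  a_k=1  p_k/q_k = 72257/3369
…
k=10  a_k=4  p_k/q_k = 1135029/52921
k=11  a_k=2  p_k/q_k = 2535751/118230
fundamental: x₁=2535751, y₁=118230  (since 6430033134001 − 460·13978332900 = 1)

2535751 118230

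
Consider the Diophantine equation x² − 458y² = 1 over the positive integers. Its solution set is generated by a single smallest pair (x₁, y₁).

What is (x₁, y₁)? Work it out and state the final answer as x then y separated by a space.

[21; 2,2,42] for √458; ℓ=3 ⇒ convergent index 5
step 0: (21, 1)  from 21·(1,0) + (0,1)
step 1: (43, 2)  from 2·(21,1) + (1,0)
step 2: (107, 5)  from 2·(43,2) + (21,1)
step 3: (4537, 212)  from 42·(107,5) + (43,2)
step 4: (9181, 429)  from 2·(4537,212) + (107,5)
step 5: (22899, 1070)  from 2·(9181,429) + (4537,212)
(x₁, y₁) = (22899, 1070);  22899² − 458·1070² = 1 ✓

22899 1070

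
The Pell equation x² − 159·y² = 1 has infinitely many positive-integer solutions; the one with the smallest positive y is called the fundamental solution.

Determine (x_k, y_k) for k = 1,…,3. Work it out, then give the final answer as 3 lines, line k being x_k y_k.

d=159: √d = [12; 1,1,1,1,3,1,1,1,1,24] (ℓ=10, even), read p_9/q_9
a_0=12:  p_0=12·1+0=12,  q_0=12·0+1=1
…
a_5=3:  p_5=3·63+38=227,  q_5=3·5+3=18
…
a_8=1:  p_8=1·517+290=807,  q_8=1·41+23=64
a_9=1:  p_9=1·807+517=1324,  q_9=1·64+41=105
→ (1324, 105).  Check: 1324²=1752976, 159·105²=1752975, difference 1.
(1324+105√159)^2 = 3505951 + 278040√159
(1324+105√159)^3 = 9283756924 + 736249815√159

1324 105
3505951 278040
9283756924 736249815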